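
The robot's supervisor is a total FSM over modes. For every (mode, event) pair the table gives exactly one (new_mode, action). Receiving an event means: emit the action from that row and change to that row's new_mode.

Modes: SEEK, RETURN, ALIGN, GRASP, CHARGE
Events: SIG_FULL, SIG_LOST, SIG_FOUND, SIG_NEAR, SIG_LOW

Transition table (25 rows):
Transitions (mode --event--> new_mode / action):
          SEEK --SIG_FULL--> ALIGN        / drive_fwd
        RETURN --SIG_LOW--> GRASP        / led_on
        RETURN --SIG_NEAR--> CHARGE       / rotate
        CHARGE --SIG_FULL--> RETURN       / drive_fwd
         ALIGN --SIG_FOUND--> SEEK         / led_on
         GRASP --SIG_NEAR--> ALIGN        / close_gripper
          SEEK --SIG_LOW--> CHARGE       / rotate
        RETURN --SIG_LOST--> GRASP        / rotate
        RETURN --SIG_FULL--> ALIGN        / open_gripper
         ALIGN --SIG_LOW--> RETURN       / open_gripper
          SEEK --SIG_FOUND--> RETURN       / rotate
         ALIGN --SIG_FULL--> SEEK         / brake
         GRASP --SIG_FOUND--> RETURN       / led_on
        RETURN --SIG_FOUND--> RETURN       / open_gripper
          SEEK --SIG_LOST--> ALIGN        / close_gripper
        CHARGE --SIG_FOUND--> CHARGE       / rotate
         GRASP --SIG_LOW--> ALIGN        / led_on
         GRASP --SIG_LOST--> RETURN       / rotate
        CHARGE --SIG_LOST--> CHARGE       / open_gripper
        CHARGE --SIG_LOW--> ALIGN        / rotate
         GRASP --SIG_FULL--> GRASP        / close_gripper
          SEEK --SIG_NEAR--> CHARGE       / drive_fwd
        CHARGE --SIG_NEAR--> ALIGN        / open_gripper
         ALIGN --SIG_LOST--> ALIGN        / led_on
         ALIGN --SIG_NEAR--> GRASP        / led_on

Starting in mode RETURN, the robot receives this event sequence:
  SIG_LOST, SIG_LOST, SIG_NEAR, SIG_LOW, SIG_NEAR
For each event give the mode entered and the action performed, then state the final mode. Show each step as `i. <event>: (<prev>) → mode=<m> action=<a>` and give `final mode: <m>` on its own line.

final mode: GRASP

1. SIG_LOST: (RETURN) → mode=GRASP action=rotate
2. SIG_LOST: (GRASP) → mode=RETURN action=rotate
3. SIG_NEAR: (RETURN) → mode=CHARGE action=rotate
4. SIG_LOW: (CHARGE) → mode=ALIGN action=rotate
5. SIG_NEAR: (ALIGN) → mode=GRASP action=led_on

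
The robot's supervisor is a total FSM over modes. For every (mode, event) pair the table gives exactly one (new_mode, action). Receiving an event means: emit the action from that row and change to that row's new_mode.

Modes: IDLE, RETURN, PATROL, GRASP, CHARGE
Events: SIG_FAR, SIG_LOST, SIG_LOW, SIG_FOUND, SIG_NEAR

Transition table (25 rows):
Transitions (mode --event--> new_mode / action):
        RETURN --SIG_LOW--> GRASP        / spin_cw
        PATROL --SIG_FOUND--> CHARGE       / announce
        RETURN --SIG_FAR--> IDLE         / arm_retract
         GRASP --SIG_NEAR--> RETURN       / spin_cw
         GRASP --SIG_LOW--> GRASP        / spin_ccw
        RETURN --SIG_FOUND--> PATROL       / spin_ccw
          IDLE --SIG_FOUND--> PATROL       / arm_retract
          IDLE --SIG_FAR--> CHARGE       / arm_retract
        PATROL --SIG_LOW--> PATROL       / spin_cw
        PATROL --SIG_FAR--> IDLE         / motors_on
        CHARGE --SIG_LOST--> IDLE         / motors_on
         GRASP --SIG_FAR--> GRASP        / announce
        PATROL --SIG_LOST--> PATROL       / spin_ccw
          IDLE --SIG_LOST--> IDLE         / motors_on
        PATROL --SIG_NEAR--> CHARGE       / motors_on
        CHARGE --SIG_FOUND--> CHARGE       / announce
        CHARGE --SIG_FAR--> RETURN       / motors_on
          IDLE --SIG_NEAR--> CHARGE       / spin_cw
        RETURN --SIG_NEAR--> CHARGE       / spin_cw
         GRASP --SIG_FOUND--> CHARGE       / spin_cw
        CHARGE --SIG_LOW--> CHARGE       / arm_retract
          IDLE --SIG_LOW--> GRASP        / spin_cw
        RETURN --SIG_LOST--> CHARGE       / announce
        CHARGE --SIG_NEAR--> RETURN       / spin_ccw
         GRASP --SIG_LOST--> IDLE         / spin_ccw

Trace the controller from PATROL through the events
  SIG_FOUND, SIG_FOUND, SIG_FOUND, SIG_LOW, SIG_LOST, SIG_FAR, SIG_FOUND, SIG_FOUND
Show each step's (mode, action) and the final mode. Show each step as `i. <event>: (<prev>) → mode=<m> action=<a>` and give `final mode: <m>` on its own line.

final mode: CHARGE

1. SIG_FOUND: (PATROL) → mode=CHARGE action=announce
2. SIG_FOUND: (CHARGE) → mode=CHARGE action=announce
3. SIG_FOUND: (CHARGE) → mode=CHARGE action=announce
4. SIG_LOW: (CHARGE) → mode=CHARGE action=arm_retract
5. SIG_LOST: (CHARGE) → mode=IDLE action=motors_on
6. SIG_FAR: (IDLE) → mode=CHARGE action=arm_retract
7. SIG_FOUND: (CHARGE) → mode=CHARGE action=announce
8. SIG_FOUND: (CHARGE) → mode=CHARGE action=announce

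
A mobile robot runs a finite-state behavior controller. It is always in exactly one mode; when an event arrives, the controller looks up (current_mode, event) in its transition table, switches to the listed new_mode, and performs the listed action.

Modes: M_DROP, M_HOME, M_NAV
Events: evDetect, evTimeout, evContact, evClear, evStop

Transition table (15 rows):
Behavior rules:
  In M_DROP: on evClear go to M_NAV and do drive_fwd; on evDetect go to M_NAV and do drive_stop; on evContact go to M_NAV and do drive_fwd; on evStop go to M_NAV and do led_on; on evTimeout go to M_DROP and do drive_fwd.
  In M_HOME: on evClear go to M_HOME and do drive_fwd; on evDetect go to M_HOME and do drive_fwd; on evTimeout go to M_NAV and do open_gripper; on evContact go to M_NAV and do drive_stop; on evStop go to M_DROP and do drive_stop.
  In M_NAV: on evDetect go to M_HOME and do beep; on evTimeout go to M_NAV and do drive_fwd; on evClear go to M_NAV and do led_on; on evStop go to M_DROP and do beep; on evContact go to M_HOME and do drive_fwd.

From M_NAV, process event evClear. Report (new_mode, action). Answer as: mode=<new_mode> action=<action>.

current mode = M_NAV; filter table to that mode:
  (M_NAV, evDetect) → (M_HOME, beep)
  (M_NAV, evTimeout) → (M_NAV, drive_fwd)
  (M_NAV, evClear) → (M_NAV, led_on)  ← event matches
  (M_NAV, evStop) → (M_DROP, beep)
  (M_NAV, evContact) → (M_HOME, drive_fwd)
event = evClear selects (M_NAV, led_on)

mode=M_NAV action=led_on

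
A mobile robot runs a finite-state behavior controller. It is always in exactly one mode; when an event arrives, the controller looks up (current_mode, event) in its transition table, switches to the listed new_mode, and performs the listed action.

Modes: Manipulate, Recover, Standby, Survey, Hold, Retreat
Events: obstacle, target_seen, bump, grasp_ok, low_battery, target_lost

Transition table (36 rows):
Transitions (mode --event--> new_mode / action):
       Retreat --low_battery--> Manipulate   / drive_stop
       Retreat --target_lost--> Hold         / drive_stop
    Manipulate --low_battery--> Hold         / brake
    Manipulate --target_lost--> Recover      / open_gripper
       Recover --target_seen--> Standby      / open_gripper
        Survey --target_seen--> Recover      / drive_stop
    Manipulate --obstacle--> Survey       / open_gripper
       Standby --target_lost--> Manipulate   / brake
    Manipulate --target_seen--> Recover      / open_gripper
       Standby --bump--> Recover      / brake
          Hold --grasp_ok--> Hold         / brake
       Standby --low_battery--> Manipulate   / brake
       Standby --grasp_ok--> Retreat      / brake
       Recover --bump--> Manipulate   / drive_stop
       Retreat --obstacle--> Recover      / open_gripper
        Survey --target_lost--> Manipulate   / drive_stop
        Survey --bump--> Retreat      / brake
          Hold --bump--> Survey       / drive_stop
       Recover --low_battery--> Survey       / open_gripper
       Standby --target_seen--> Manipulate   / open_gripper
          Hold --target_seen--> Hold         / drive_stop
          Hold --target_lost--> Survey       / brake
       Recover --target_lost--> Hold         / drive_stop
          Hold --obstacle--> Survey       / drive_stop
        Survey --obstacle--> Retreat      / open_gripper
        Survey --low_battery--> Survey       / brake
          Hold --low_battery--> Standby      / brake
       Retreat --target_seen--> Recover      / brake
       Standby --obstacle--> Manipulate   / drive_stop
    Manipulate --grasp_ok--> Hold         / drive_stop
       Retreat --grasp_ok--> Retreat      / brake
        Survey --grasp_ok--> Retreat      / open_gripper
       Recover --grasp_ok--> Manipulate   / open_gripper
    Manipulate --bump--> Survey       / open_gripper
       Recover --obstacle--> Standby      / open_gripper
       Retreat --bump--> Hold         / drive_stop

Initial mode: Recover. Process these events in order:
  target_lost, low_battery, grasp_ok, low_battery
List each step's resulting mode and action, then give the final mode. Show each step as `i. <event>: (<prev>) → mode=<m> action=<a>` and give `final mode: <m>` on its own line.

final mode: Manipulate

1. target_lost: (Recover) → mode=Hold action=drive_stop
2. low_battery: (Hold) → mode=Standby action=brake
3. grasp_ok: (Standby) → mode=Retreat action=brake
4. low_battery: (Retreat) → mode=Manipulate action=drive_stop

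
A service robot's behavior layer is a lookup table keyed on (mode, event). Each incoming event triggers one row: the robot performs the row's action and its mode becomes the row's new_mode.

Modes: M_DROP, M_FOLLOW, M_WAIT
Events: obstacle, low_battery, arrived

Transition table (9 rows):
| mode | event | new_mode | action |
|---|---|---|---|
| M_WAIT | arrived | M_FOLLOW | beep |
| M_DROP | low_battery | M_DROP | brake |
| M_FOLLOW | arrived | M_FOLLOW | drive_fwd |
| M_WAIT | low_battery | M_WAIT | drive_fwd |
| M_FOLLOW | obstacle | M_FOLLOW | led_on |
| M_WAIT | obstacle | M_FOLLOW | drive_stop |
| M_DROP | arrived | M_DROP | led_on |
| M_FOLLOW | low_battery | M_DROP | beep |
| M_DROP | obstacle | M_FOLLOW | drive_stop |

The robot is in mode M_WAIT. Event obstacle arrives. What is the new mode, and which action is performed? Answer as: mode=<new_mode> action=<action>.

mode=M_FOLLOW action=drive_stop

current mode = M_WAIT; filter table to that mode:
  (M_WAIT, arrived) → (M_FOLLOW, beep)
  (M_WAIT, low_battery) → (M_WAIT, drive_fwd)
  (M_WAIT, obstacle) → (M_FOLLOW, drive_stop)  ← event matches
event = obstacle selects (M_FOLLOW, drive_stop)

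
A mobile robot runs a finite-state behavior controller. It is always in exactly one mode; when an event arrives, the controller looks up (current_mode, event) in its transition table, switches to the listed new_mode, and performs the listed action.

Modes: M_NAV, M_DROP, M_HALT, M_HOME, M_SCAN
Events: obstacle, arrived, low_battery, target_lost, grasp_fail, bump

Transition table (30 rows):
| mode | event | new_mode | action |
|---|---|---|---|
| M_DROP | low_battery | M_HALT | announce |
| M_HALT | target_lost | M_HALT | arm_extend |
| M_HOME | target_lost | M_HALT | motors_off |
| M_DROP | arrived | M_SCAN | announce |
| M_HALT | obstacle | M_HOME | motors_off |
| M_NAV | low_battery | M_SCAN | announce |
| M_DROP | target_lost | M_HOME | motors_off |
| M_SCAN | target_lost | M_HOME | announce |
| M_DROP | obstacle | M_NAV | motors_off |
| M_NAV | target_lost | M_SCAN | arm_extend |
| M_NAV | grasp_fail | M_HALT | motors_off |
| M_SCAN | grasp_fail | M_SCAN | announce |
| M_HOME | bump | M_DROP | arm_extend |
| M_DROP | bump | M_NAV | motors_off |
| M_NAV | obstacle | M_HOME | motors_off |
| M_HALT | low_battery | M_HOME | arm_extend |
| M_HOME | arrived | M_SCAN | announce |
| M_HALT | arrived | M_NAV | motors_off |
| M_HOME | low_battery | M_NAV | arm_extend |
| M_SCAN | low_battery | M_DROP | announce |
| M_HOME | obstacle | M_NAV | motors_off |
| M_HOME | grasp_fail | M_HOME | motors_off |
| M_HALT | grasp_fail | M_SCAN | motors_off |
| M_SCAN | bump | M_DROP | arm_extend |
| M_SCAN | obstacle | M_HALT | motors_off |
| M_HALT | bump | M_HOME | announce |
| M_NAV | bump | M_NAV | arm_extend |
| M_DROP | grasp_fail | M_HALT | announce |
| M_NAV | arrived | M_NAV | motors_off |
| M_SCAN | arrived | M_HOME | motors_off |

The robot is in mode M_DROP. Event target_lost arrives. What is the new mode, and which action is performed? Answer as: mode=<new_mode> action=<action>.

current mode = M_DROP; filter table to that mode:
  (M_DROP, low_battery) → (M_HALT, announce)
  (M_DROP, arrived) → (M_SCAN, announce)
  (M_DROP, target_lost) → (M_HOME, motors_off)  ← event matches
  (M_DROP, obstacle) → (M_NAV, motors_off)
  (M_DROP, bump) → (M_NAV, motors_off)
  (M_DROP, grasp_fail) → (M_HALT, announce)
event = target_lost selects (M_HOME, motors_off)

mode=M_HOME action=motors_off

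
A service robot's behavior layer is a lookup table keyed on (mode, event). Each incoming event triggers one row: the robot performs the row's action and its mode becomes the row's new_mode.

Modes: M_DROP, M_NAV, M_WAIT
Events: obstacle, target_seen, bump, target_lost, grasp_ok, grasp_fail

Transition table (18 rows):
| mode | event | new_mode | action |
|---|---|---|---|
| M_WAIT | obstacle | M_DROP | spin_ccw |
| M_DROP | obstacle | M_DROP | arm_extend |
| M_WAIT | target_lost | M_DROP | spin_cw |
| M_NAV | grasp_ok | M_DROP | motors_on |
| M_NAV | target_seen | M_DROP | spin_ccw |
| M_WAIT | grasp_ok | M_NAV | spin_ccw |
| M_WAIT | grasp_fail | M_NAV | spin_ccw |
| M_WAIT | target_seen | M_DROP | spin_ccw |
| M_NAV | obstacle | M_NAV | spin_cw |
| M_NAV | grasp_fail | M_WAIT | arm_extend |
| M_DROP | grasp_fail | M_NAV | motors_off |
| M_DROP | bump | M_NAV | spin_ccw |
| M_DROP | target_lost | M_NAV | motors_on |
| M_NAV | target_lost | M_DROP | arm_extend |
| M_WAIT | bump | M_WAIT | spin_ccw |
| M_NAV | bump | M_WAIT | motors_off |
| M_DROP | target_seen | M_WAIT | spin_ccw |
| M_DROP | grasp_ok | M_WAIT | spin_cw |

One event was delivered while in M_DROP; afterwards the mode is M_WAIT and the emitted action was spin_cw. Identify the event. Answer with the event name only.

grasp_ok

try obstacle: (M_DROP, obstacle) → (M_DROP, arm_extend)
try target_seen: (M_DROP, target_seen) → (M_WAIT, spin_ccw)
try bump: (M_DROP, bump) → (M_NAV, spin_ccw)
try target_lost: (M_DROP, target_lost) → (M_NAV, motors_on)
try grasp_ok: (M_DROP, grasp_ok) → (M_WAIT, spin_cw)  ← matches
try grasp_fail: (M_DROP, grasp_fail) → (M_NAV, motors_off)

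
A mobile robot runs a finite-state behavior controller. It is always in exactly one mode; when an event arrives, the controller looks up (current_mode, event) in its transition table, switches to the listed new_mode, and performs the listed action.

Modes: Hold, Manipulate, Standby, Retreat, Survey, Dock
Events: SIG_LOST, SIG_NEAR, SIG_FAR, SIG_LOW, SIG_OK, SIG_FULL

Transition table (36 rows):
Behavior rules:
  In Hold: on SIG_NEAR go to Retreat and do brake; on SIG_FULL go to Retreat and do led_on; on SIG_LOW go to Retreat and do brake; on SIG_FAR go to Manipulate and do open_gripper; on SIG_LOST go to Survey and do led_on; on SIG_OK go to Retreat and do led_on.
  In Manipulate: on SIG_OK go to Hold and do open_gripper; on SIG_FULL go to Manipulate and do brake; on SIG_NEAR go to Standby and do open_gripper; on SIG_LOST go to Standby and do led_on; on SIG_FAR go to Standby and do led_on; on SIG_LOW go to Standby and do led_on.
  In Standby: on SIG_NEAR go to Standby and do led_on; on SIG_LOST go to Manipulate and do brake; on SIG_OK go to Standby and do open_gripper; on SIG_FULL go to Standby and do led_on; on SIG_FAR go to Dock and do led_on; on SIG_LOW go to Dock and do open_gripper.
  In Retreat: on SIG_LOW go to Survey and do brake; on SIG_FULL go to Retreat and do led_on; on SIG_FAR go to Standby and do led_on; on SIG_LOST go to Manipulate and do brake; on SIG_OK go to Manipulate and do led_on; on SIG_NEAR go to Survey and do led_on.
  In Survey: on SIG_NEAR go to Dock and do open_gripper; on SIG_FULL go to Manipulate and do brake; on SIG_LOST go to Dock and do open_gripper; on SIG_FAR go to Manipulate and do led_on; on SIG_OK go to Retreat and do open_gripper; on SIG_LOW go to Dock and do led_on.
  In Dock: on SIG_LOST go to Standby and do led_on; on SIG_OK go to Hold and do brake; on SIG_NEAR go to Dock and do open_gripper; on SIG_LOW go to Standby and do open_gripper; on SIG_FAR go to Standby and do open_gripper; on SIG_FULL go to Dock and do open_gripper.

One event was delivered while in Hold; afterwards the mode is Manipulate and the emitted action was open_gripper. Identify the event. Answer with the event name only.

try SIG_LOST: (Hold, SIG_LOST) → (Survey, led_on)
try SIG_NEAR: (Hold, SIG_NEAR) → (Retreat, brake)
try SIG_FAR: (Hold, SIG_FAR) → (Manipulate, open_gripper)  ← matches
try SIG_LOW: (Hold, SIG_LOW) → (Retreat, brake)
try SIG_OK: (Hold, SIG_OK) → (Retreat, led_on)
try SIG_FULL: (Hold, SIG_FULL) → (Retreat, led_on)

SIG_FAR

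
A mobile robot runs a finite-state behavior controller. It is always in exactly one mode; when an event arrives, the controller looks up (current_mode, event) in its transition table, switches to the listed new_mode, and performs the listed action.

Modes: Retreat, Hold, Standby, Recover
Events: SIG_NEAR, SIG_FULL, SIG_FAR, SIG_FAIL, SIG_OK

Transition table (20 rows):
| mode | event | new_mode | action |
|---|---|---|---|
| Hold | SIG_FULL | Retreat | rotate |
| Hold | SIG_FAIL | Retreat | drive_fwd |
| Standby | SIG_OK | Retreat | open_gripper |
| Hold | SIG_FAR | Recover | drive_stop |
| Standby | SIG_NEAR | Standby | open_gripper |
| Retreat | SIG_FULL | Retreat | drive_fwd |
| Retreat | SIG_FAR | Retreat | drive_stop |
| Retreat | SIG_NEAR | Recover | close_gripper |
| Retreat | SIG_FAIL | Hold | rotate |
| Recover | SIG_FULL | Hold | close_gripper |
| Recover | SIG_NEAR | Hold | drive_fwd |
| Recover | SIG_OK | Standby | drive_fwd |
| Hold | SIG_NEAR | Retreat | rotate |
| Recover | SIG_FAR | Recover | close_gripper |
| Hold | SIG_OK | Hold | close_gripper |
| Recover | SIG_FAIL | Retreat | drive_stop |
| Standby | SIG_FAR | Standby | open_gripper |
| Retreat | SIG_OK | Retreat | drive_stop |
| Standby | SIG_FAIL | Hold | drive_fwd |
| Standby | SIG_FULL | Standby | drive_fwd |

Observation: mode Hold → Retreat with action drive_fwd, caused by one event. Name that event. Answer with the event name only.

SIG_FAIL

try SIG_NEAR: (Hold, SIG_NEAR) → (Retreat, rotate)
try SIG_FULL: (Hold, SIG_FULL) → (Retreat, rotate)
try SIG_FAR: (Hold, SIG_FAR) → (Recover, drive_stop)
try SIG_FAIL: (Hold, SIG_FAIL) → (Retreat, drive_fwd)  ← matches
try SIG_OK: (Hold, SIG_OK) → (Hold, close_gripper)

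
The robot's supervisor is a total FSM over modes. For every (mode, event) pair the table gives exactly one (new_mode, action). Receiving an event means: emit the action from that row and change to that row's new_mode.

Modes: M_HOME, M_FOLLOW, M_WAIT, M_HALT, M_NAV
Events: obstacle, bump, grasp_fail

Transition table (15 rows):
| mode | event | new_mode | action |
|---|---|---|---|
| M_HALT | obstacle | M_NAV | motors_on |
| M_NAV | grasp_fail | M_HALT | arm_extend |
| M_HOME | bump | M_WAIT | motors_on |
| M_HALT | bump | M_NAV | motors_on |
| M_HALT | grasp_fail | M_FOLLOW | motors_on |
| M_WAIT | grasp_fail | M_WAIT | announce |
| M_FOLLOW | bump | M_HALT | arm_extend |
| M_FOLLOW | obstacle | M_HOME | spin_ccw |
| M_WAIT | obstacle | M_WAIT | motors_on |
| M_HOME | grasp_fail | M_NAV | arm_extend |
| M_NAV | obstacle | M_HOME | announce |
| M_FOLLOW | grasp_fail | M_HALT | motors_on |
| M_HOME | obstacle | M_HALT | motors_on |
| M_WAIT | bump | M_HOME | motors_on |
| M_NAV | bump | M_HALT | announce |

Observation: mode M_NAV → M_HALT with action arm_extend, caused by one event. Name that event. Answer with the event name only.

grasp_fail

try obstacle: (M_NAV, obstacle) → (M_HOME, announce)
try bump: (M_NAV, bump) → (M_HALT, announce)
try grasp_fail: (M_NAV, grasp_fail) → (M_HALT, arm_extend)  ← matches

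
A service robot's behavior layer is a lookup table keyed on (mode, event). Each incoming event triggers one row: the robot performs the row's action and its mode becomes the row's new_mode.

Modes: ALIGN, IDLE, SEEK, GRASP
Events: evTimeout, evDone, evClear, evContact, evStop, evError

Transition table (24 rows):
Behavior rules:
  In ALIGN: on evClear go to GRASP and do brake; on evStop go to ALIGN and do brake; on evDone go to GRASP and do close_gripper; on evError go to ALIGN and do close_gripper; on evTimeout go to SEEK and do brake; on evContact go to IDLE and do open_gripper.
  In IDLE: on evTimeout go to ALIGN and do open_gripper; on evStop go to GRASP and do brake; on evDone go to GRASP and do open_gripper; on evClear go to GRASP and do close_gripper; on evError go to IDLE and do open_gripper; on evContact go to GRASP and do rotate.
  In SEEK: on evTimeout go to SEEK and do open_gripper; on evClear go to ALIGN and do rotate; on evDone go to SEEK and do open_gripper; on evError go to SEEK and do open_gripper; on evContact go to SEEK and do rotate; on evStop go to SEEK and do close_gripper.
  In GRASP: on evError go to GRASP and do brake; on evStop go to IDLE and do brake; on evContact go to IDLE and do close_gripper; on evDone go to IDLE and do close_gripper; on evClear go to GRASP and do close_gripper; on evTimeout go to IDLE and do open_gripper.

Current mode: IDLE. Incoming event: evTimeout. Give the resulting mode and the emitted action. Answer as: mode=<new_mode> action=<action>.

mode=ALIGN action=open_gripper

current mode = IDLE; filter table to that mode:
  (IDLE, evTimeout) → (ALIGN, open_gripper)  ← event matches
  (IDLE, evStop) → (GRASP, brake)
  (IDLE, evDone) → (GRASP, open_gripper)
  (IDLE, evClear) → (GRASP, close_gripper)
  (IDLE, evError) → (IDLE, open_gripper)
  (IDLE, evContact) → (GRASP, rotate)
event = evTimeout selects (ALIGN, open_gripper)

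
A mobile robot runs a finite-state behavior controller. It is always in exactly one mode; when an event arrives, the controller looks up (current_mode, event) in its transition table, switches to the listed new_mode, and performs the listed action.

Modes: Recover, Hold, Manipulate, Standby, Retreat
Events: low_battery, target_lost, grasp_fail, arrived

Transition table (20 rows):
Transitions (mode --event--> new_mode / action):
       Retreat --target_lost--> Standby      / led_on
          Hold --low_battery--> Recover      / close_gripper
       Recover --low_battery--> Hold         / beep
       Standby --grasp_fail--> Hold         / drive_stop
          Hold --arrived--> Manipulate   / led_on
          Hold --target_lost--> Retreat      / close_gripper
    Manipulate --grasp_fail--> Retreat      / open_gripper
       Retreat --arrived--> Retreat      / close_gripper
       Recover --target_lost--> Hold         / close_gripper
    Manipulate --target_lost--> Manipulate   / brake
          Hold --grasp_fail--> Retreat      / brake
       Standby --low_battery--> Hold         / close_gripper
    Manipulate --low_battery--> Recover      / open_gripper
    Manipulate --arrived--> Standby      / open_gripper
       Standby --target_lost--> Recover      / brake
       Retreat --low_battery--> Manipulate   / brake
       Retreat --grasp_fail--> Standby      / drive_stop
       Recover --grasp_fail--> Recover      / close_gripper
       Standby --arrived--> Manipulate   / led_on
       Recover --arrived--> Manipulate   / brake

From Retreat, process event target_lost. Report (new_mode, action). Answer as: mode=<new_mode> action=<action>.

mode=Standby action=led_on

current mode = Retreat; filter table to that mode:
  (Retreat, target_lost) → (Standby, led_on)  ← event matches
  (Retreat, arrived) → (Retreat, close_gripper)
  (Retreat, low_battery) → (Manipulate, brake)
  (Retreat, grasp_fail) → (Standby, drive_stop)
event = target_lost selects (Standby, led_on)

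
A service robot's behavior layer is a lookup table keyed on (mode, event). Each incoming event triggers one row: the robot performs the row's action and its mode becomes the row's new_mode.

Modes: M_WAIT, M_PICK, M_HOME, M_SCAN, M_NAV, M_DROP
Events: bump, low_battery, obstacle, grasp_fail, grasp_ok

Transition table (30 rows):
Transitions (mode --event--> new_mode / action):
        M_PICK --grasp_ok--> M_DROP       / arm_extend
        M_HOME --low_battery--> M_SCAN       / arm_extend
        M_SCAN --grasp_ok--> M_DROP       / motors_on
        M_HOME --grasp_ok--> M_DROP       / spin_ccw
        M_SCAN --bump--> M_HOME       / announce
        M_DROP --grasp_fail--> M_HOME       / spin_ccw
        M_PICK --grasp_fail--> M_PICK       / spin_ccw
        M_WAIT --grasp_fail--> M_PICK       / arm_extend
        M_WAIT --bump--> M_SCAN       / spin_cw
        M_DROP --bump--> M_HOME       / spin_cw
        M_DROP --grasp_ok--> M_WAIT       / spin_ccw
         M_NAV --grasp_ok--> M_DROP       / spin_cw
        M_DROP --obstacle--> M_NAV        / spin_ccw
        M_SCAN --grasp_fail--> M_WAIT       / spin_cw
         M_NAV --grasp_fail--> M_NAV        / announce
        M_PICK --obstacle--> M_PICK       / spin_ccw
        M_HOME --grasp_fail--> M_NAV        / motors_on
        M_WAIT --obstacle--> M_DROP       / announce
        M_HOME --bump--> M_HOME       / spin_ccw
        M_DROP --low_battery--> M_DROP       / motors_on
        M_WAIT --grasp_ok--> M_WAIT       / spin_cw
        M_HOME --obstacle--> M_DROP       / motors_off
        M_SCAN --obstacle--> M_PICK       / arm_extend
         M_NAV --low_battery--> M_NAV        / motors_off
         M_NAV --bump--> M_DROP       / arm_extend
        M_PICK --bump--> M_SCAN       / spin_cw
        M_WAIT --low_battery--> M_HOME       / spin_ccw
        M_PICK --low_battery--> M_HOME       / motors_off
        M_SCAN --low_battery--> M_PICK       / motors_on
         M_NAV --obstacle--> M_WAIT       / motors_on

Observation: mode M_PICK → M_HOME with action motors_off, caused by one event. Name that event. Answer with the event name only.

low_battery

try bump: (M_PICK, bump) → (M_SCAN, spin_cw)
try low_battery: (M_PICK, low_battery) → (M_HOME, motors_off)  ← matches
try obstacle: (M_PICK, obstacle) → (M_PICK, spin_ccw)
try grasp_fail: (M_PICK, grasp_fail) → (M_PICK, spin_ccw)
try grasp_ok: (M_PICK, grasp_ok) → (M_DROP, arm_extend)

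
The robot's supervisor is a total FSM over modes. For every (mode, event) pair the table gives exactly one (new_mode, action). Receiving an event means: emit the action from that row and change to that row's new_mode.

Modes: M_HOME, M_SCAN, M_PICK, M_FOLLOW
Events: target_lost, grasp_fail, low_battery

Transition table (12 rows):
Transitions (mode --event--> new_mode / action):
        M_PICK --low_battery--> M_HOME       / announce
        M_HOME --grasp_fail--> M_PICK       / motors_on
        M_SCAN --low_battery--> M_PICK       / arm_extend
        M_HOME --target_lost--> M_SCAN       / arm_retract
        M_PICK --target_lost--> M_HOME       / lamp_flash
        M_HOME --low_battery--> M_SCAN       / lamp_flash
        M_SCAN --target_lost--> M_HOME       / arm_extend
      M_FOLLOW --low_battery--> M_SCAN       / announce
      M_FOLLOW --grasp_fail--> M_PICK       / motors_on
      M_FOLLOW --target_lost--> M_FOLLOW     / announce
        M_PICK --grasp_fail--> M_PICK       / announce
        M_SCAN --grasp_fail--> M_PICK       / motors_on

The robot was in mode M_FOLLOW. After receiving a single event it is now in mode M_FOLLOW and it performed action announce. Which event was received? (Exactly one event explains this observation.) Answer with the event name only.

target_lost

try target_lost: (M_FOLLOW, target_lost) → (M_FOLLOW, announce)  ← matches
try grasp_fail: (M_FOLLOW, grasp_fail) → (M_PICK, motors_on)
try low_battery: (M_FOLLOW, low_battery) → (M_SCAN, announce)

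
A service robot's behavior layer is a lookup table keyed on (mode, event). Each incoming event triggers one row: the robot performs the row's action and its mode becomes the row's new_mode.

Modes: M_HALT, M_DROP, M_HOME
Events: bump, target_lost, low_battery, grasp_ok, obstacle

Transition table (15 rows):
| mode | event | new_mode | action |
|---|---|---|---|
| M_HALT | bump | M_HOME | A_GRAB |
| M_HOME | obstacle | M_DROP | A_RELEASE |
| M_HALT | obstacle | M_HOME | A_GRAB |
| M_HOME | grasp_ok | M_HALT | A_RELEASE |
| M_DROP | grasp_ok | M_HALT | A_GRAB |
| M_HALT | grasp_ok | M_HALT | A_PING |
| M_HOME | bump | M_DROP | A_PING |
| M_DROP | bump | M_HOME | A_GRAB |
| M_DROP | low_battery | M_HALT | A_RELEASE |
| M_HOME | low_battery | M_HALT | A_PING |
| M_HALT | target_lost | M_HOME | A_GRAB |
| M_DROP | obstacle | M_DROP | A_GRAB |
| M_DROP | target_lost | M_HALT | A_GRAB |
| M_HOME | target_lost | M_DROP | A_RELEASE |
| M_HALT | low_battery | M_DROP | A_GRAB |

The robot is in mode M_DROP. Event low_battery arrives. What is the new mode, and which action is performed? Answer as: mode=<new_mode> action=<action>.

current mode = M_DROP; filter table to that mode:
  (M_DROP, grasp_ok) → (M_HALT, A_GRAB)
  (M_DROP, bump) → (M_HOME, A_GRAB)
  (M_DROP, low_battery) → (M_HALT, A_RELEASE)  ← event matches
  (M_DROP, obstacle) → (M_DROP, A_GRAB)
  (M_DROP, target_lost) → (M_HALT, A_GRAB)
event = low_battery selects (M_HALT, A_RELEASE)

mode=M_HALT action=A_RELEASE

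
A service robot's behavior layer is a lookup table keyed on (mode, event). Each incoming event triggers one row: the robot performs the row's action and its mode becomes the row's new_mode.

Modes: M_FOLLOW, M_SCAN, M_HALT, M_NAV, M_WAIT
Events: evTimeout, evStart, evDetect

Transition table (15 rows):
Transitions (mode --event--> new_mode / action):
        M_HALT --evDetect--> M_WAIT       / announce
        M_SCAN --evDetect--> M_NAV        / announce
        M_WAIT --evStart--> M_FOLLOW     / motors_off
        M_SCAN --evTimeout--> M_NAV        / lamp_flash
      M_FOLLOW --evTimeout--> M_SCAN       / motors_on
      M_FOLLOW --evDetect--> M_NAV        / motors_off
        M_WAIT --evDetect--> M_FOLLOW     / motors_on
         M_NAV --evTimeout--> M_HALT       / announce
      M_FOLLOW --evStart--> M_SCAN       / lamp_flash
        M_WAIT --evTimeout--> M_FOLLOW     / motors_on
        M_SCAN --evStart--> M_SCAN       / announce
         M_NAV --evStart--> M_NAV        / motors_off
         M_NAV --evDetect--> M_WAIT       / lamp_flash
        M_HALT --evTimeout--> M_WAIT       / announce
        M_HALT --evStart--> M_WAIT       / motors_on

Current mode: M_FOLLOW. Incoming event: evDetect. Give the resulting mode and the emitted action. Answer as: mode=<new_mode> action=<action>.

current mode = M_FOLLOW; filter table to that mode:
  (M_FOLLOW, evTimeout) → (M_SCAN, motors_on)
  (M_FOLLOW, evDetect) → (M_NAV, motors_off)  ← event matches
  (M_FOLLOW, evStart) → (M_SCAN, lamp_flash)
event = evDetect selects (M_NAV, motors_off)

mode=M_NAV action=motors_off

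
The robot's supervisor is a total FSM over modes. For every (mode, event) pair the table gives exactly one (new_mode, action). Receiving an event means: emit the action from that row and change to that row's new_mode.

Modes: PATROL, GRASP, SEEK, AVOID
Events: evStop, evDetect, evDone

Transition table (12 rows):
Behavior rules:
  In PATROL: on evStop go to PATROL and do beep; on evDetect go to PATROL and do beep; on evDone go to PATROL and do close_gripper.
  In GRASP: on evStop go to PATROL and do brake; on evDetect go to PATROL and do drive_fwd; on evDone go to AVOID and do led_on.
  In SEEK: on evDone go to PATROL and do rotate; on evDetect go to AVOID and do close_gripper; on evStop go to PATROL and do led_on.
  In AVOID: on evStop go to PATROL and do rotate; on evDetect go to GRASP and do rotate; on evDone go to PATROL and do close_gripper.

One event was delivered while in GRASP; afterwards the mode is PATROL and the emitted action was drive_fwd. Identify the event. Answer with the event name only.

try evStop: (GRASP, evStop) → (PATROL, brake)
try evDetect: (GRASP, evDetect) → (PATROL, drive_fwd)  ← matches
try evDone: (GRASP, evDone) → (AVOID, led_on)

evDetect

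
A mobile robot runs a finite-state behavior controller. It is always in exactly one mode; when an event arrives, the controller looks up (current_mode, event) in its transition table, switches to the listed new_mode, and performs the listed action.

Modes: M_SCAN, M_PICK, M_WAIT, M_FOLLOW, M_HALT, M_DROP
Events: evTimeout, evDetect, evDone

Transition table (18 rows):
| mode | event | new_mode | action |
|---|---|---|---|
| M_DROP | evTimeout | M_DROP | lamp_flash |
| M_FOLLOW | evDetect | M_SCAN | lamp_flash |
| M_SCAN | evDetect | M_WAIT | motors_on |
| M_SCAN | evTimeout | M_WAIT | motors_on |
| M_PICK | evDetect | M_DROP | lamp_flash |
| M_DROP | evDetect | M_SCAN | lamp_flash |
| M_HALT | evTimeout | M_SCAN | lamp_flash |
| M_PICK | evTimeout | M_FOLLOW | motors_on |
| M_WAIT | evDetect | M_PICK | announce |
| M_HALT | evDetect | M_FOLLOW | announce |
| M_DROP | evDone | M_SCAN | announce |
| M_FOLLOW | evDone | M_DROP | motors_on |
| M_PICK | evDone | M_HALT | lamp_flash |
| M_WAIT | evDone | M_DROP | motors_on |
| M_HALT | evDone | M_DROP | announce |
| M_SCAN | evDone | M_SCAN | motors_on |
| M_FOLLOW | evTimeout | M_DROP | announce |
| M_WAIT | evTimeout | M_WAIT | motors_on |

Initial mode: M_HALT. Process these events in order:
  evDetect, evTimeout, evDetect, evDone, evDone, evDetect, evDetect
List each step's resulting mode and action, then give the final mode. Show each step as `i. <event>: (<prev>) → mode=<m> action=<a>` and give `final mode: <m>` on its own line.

final mode: M_PICK

1. evDetect: (M_HALT) → mode=M_FOLLOW action=announce
2. evTimeout: (M_FOLLOW) → mode=M_DROP action=announce
3. evDetect: (M_DROP) → mode=M_SCAN action=lamp_flash
4. evDone: (M_SCAN) → mode=M_SCAN action=motors_on
5. evDone: (M_SCAN) → mode=M_SCAN action=motors_on
6. evDetect: (M_SCAN) → mode=M_WAIT action=motors_on
7. evDetect: (M_WAIT) → mode=M_PICK action=announce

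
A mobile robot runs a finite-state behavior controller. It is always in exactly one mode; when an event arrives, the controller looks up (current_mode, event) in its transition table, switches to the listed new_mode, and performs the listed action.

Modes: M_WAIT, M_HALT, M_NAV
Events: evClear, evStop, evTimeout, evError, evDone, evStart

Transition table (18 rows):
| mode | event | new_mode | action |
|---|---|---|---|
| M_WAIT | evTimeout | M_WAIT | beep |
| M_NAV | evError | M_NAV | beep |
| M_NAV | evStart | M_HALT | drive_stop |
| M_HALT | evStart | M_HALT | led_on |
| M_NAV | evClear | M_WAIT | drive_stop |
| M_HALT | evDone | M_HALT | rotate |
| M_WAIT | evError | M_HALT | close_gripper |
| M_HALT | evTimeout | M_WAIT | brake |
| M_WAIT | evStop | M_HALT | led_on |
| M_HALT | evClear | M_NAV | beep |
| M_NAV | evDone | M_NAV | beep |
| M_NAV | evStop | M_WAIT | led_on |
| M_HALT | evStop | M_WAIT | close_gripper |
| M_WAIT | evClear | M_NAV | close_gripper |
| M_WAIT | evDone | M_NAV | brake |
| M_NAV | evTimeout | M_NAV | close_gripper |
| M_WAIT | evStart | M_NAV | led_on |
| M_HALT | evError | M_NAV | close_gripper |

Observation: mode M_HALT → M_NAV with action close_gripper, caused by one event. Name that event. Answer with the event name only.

evError

try evClear: (M_HALT, evClear) → (M_NAV, beep)
try evStop: (M_HALT, evStop) → (M_WAIT, close_gripper)
try evTimeout: (M_HALT, evTimeout) → (M_WAIT, brake)
try evError: (M_HALT, evError) → (M_NAV, close_gripper)  ← matches
try evDone: (M_HALT, evDone) → (M_HALT, rotate)
try evStart: (M_HALT, evStart) → (M_HALT, led_on)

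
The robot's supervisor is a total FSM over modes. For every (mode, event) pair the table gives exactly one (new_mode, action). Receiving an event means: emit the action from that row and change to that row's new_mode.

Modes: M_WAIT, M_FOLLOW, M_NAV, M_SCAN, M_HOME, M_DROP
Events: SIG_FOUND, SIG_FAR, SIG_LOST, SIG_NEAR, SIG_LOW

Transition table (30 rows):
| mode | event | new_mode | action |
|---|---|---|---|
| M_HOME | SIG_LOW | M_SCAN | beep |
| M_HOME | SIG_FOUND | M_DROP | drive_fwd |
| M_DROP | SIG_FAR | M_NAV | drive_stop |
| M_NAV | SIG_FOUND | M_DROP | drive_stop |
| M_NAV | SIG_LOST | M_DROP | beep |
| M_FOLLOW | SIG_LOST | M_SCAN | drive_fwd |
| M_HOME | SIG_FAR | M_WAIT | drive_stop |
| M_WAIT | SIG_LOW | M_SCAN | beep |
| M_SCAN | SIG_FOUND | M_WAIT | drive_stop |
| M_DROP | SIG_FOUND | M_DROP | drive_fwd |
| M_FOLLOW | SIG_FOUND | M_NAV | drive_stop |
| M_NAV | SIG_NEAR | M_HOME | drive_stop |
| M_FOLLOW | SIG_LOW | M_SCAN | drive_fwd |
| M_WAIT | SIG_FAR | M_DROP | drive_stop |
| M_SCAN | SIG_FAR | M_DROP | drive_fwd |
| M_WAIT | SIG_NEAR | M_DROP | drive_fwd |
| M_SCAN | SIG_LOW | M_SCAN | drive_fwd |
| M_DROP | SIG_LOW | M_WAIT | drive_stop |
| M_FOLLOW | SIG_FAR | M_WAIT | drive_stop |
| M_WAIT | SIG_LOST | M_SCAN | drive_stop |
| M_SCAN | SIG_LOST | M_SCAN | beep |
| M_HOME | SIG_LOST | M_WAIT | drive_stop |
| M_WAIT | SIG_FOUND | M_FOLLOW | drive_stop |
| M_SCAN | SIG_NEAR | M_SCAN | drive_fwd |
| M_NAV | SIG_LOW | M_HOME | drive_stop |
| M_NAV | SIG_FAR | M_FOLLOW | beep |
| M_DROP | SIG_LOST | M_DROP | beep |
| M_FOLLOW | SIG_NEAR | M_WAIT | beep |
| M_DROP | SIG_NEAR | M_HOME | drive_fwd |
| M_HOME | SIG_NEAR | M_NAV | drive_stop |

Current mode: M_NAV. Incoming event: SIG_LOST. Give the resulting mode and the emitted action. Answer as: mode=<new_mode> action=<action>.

current mode = M_NAV; filter table to that mode:
  (M_NAV, SIG_FOUND) → (M_DROP, drive_stop)
  (M_NAV, SIG_LOST) → (M_DROP, beep)  ← event matches
  (M_NAV, SIG_NEAR) → (M_HOME, drive_stop)
  (M_NAV, SIG_LOW) → (M_HOME, drive_stop)
  (M_NAV, SIG_FAR) → (M_FOLLOW, beep)
event = SIG_LOST selects (M_DROP, beep)

mode=M_DROP action=beep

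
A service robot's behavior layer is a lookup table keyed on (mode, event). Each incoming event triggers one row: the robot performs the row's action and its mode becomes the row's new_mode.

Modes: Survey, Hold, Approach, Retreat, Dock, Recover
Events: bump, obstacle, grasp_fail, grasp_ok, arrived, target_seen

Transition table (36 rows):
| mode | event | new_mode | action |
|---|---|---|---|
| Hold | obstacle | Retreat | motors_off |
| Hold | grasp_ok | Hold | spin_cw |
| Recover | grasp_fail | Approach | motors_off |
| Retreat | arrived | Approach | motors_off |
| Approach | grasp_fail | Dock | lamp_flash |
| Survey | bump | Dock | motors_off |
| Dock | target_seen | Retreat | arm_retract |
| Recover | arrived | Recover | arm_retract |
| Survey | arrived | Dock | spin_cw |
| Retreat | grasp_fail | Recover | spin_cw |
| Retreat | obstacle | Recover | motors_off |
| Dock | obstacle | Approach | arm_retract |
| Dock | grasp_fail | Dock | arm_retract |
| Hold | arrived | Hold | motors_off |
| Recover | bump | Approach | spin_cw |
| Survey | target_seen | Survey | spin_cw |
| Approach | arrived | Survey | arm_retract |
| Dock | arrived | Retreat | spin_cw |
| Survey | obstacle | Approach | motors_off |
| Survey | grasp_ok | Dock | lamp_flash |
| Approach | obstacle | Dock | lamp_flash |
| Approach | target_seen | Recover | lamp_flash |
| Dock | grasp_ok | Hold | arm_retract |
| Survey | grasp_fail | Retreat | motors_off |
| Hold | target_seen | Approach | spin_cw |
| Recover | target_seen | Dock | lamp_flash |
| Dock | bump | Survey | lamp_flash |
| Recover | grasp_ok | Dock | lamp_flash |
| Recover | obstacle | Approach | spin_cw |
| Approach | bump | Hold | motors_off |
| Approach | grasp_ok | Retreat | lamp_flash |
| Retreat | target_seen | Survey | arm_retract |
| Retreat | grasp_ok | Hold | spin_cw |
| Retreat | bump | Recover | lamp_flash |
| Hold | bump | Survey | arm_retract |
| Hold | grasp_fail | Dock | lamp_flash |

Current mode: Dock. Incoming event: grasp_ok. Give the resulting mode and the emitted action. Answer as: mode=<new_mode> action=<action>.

current mode = Dock; filter table to that mode:
  (Dock, target_seen) → (Retreat, arm_retract)
  (Dock, obstacle) → (Approach, arm_retract)
  (Dock, grasp_fail) → (Dock, arm_retract)
  (Dock, arrived) → (Retreat, spin_cw)
  (Dock, grasp_ok) → (Hold, arm_retract)  ← event matches
  (Dock, bump) → (Survey, lamp_flash)
event = grasp_ok selects (Hold, arm_retract)

mode=Hold action=arm_retract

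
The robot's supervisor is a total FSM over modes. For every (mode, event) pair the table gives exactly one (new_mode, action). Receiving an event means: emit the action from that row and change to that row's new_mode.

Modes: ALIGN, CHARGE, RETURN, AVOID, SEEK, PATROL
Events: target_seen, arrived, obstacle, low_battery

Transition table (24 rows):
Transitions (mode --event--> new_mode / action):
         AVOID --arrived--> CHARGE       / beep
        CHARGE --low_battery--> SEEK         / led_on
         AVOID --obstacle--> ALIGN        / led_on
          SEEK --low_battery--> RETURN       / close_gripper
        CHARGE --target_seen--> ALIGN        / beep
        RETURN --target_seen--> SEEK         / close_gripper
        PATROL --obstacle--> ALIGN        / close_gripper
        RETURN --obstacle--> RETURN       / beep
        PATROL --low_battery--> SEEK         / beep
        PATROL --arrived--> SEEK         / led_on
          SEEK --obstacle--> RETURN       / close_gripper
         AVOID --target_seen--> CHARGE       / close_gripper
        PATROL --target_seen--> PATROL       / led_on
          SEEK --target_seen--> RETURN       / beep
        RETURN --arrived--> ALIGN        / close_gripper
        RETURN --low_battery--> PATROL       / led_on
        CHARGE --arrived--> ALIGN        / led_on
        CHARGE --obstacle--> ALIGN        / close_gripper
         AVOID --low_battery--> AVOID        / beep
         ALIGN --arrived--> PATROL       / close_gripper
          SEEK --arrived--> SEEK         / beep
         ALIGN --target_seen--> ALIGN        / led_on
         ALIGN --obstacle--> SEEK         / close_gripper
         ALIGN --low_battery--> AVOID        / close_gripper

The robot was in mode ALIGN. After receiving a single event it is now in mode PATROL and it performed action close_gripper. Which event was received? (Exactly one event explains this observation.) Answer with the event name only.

try target_seen: (ALIGN, target_seen) → (ALIGN, led_on)
try arrived: (ALIGN, arrived) → (PATROL, close_gripper)  ← matches
try obstacle: (ALIGN, obstacle) → (SEEK, close_gripper)
try low_battery: (ALIGN, low_battery) → (AVOID, close_gripper)

arrived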